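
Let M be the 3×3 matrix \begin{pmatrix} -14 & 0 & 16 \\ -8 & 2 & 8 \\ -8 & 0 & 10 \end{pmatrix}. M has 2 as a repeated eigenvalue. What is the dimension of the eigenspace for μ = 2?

2

M − 2I = [[-16, 0, 16], [-8, 0, 8], [-8, 0, 8]].
This matrix has rank 1, so its null space has dimension 3 − 1 = 2.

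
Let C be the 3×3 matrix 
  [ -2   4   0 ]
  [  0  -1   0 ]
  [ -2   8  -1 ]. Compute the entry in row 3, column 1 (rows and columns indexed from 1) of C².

6

Characteristic polynomial: t^3 + 4t^2 + 5t + 2 = (t + 1)^2(t + 2), so the eigenvalues are -2, -1, -1.
t=-2: eigenvector (1, 0, 2).
t=-1: eigenvector (4, 1, 0).
t=-1: eigenvector (0, 0, 1).
P = [[1, 4, 0], [0, 1, 0], [2, 0, 1]], D = diag(-2, -1, -1), P⁻¹ = [[1, -4, 0], [0, 1, 0], [-2, 8, 1]].
C² = P·diag(4, 1, 1)·P⁻¹ = [[4, -12, 0], [0, 1, 0], [6, -24, 1]].
The requested entry is 6.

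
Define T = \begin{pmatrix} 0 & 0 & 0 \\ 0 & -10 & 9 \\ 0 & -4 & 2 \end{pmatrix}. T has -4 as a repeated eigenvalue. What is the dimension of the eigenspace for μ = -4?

T + 4I = [[4, 0, 0], [0, -6, 9], [0, -4, 6]].
This matrix has rank 2, so its null space has dimension 3 − 2 = 1.

1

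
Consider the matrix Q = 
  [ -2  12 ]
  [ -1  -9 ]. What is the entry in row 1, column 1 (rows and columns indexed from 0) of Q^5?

Characteristic polynomial: t^2 + 11t + 30 = (t + 5)(t + 6), so the eigenvalues are -6, -5.
t=-5: eigenvector (4, -1).
t=-6: eigenvector (-3, 1).
P = [[4, -3], [-1, 1]], D = diag(-5, -6), P⁻¹ = [[1, 3], [1, 4]].
Q⁵ = P·diag(-3125, -7776)·P⁻¹ = [[10828, 55812], [-4651, -21729]].
The requested entry is -21729.

-21729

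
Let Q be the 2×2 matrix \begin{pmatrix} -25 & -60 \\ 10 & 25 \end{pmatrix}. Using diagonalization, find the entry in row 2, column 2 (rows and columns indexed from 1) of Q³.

Characteristic polynomial: λ^2 - 25 = (λ - 5)(λ + 5), so the eigenvalues are -5, 5.
λ=-5: eigenvector (-3, 1).
λ=5: eigenvector (-2, 1).
P = [[-3, -2], [1, 1]], D = diag(-5, 5), P⁻¹ = [[-1, -2], [1, 3]].
Q³ = P·diag(-125, 125)·P⁻¹ = [[-625, -1500], [250, 625]].
The requested entry is 625.

625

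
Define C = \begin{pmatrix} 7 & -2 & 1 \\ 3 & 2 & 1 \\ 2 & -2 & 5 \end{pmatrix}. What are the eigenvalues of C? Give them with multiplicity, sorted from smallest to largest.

4, 5, 5

Characteristic polynomial: p(μ) = μ^3 - 14μ^2 + 65μ - 100 = (μ - 5)^2(μ - 4).
Roots (with multiplicity): 4, 5, 5.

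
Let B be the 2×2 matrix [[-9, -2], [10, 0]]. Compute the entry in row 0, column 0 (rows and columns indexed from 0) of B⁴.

2101

Characteristic polynomial: t^2 + 9t + 20 = (t + 4)(t + 5), so the eigenvalues are -5, -4.
t=-4: eigenvector (-2, 5).
t=-5: eigenvector (1, -2).
P = [[-2, 1], [5, -2]], D = diag(-4, -5), P⁻¹ = [[2, 1], [5, 2]].
B⁴ = P·diag(256, 625)·P⁻¹ = [[2101, 738], [-3690, -1220]].
The requested entry is 2101.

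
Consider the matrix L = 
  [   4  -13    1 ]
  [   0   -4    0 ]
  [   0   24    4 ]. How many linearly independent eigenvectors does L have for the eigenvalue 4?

1

L − 4I = [[0, -13, 1], [0, -8, 0], [0, 24, 0]].
This matrix has rank 2, so its null space has dimension 3 − 2 = 1.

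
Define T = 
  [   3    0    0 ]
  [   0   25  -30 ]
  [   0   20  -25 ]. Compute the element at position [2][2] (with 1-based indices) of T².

25

Characteristic polynomial: λ^3 - 3λ^2 - 25λ + 75 = (λ - 5)(λ - 3)(λ + 5), so the eigenvalues are -5, 3, 5.
λ=-5: eigenvector (0, 1, 1).
λ=5: eigenvector (0, 3, 2).
λ=3: eigenvector (1, 0, 0).
P = [[0, 0, 1], [1, 3, 0], [1, 2, 0]], D = diag(-5, 5, 3), P⁻¹ = [[0, -2, 3], [0, 1, -1], [1, 0, 0]].
T² = P·diag(25, 25, 9)·P⁻¹ = [[9, 0, 0], [0, 25, 0], [0, 0, 25]].
The requested entry is 25.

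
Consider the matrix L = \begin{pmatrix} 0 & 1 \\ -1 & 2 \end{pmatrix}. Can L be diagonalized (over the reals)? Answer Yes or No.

Characteristic polynomial: p(r) = r^2 - 2r + 1 = (r - 1)^2.
r = 1 has algebraic multiplicity 2; rank(L − 1I) = 1, so geometric multiplicity = 1.
Geometric multiplicity < algebraic multiplicity, so L is not diagonalizable.

No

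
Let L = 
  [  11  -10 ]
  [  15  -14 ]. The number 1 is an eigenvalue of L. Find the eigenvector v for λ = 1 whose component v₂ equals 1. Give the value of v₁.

1

L − 1I = [[10, -10], [15, -15]].
Solving (L − 1I)v = 0 gives the eigenspace spanned by (1, 1).
With v₂ = 1, v = (1, 1), so v₁ = 1.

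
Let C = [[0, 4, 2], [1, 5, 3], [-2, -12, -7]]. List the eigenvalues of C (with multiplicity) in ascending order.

Characteristic polynomial: p(λ) = λ^3 + 2λ^2 + λ = λ(λ + 1)^2.
Roots (with multiplicity): -1, -1, 0.

-1, -1, 0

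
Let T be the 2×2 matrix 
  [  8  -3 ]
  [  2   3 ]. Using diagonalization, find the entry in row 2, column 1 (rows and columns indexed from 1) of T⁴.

1342

Characteristic polynomial: μ^2 - 11μ + 30 = (μ - 6)(μ - 5), so the eigenvalues are 5, 6.
μ=5: eigenvector (1, 1).
μ=6: eigenvector (-3, -2).
P = [[1, -3], [1, -2]], D = diag(5, 6), P⁻¹ = [[-2, 3], [-1, 1]].
T⁴ = P·diag(625, 1296)·P⁻¹ = [[2638, -2013], [1342, -717]].
The requested entry is 1342.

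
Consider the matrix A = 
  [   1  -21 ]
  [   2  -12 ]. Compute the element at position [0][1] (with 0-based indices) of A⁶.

Characteristic polynomial: r^2 + 11r + 30 = (r + 5)(r + 6), so the eigenvalues are -6, -5.
r=-6: eigenvector (3, 1).
r=-5: eigenvector (7, 2).
P = [[3, 7], [1, 2]], D = diag(-6, -5), P⁻¹ = [[-2, 7], [1, -3]].
A⁶ = P·diag(46656, 15625)·P⁻¹ = [[-170561, 651651], [-62062, 232842]].
The requested entry is 651651.

651651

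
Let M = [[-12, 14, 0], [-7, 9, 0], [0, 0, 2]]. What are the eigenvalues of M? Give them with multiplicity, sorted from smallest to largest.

-5, 2, 2

Characteristic polynomial: p(t) = t^3 + t^2 - 16t + 20 = (t - 2)^2(t + 5).
Roots (with multiplicity): -5, 2, 2.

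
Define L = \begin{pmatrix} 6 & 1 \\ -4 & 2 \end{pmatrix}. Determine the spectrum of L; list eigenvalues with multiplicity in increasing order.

Characteristic polynomial: p(λ) = λ^2 - 8λ + 16 = (λ - 4)^2.
Roots (with multiplicity): 4, 4.

4, 4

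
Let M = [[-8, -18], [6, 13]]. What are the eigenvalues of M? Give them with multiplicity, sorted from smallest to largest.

Characteristic polynomial: p(λ) = λ^2 - 5λ + 4 = (λ - 4)(λ - 1).
Roots (with multiplicity): 1, 4.

1, 4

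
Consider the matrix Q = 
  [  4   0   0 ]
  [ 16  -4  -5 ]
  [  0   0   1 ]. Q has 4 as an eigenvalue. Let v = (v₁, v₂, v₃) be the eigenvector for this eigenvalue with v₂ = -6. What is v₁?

-3

Q − 4I = [[0, 0, 0], [16, -8, -5], [0, 0, -3]].
Solving (Q − 4I)v = 0 gives the eigenspace spanned by (-3, -6, 0).
With v₂ = -6, v = (-3, -6, 0), so v₁ = -3.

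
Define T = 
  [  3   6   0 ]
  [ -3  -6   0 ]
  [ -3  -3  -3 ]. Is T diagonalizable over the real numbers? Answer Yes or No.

Characteristic polynomial: p(μ) = μ^3 + 6μ^2 + 9μ = μ(μ + 3)^2.
μ = -3 has algebraic multiplicity 2; rank(T + 3I) = 1, so geometric multiplicity = 2.
Every eigenvalue has geometric = algebraic multiplicity, so T is diagonalizable.

Yes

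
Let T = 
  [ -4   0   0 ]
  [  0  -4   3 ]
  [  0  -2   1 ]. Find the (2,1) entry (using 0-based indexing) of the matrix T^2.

6

Characteristic polynomial: r^3 + 7r^2 + 14r + 8 = (r + 1)(r + 2)(r + 4), so the eigenvalues are -4, -2, -1.
r=-4: eigenvector (1, 0, 0).
r=-1: eigenvector (0, 1, 1).
r=-2: eigenvector (0, 3, 2).
P = [[1, 0, 0], [0, 1, 3], [0, 1, 2]], D = diag(-4, -1, -2), P⁻¹ = [[1, 0, 0], [0, -2, 3], [0, 1, -1]].
T² = P·diag(16, 1, 4)·P⁻¹ = [[16, 0, 0], [0, 10, -9], [0, 6, -5]].
The requested entry is 6.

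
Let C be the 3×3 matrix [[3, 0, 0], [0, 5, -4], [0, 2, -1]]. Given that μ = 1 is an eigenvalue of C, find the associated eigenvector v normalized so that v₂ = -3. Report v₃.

-3

C − 1I = [[2, 0, 0], [0, 4, -4], [0, 2, -2]].
Solving (C − 1I)v = 0 gives the eigenspace spanned by (0, -3, -3).
With v₂ = -3, v = (0, -3, -3), so v₃ = -3.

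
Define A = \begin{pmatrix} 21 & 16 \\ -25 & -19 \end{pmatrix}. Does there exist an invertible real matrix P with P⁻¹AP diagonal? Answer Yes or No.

No

Characteristic polynomial: p(s) = s^2 - 2s + 1 = (s - 1)^2.
s = 1 has algebraic multiplicity 2; rank(A − 1I) = 1, so geometric multiplicity = 1.
Geometric multiplicity < algebraic multiplicity, so A is not diagonalizable.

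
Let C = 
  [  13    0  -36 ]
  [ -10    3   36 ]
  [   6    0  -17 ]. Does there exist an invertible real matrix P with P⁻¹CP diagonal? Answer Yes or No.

Yes

Characteristic polynomial: p(t) = t^3 + t^2 - 17t + 15 = (t - 3)(t - 1)(t + 5).
All 3 eigenvalues are distinct, so C is diagonalizable.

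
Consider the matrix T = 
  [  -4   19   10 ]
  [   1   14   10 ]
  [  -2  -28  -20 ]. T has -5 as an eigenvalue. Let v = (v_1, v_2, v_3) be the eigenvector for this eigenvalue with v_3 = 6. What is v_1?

T + 5I = [[1, 19, 10], [1, 19, 10], [-2, -28, -15]].
Solving (T + 5I)v = 0 gives the eigenspace spanned by (-3, -3, 6).
With v_3 = 6, v = (-3, -3, 6), so v_1 = -3.

-3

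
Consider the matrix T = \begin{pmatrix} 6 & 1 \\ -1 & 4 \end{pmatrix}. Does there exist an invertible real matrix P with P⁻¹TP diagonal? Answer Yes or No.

No

Characteristic polynomial: p(s) = s^2 - 10s + 25 = (s - 5)^2.
s = 5 has algebraic multiplicity 2; rank(T − 5I) = 1, so geometric multiplicity = 1.
Geometric multiplicity < algebraic multiplicity, so T is not diagonalizable.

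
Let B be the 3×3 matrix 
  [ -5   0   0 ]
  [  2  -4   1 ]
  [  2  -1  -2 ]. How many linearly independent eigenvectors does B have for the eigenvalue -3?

1

B + 3I = [[-2, 0, 0], [2, -1, 1], [2, -1, 1]].
This matrix has rank 2, so its null space has dimension 3 − 2 = 1.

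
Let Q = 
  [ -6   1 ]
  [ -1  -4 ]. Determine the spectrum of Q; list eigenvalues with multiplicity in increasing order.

Characteristic polynomial: p(t) = t^2 + 10t + 25 = (t + 5)^2.
Roots (with multiplicity): -5, -5.

-5, -5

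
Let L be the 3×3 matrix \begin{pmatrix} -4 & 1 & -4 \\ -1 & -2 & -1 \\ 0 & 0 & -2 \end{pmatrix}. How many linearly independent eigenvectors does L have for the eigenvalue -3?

1

L + 3I = [[-1, 1, -4], [-1, 1, -1], [0, 0, 1]].
This matrix has rank 2, so its null space has dimension 3 − 2 = 1.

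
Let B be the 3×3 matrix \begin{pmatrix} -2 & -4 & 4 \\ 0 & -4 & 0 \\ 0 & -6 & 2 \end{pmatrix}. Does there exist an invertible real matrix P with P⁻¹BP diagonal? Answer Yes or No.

Yes

Characteristic polynomial: p(λ) = λ^3 + 4λ^2 - 4λ - 16 = (λ - 2)(λ + 2)(λ + 4).
All 3 eigenvalues are distinct, so B is diagonalizable.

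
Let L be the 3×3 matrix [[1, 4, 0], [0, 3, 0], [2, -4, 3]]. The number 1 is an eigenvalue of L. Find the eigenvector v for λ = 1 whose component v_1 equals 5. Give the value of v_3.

-5

L − 1I = [[0, 4, 0], [0, 2, 0], [2, -4, 2]].
Solving (L − 1I)v = 0 gives the eigenspace spanned by (5, 0, -5).
With v_1 = 5, v = (5, 0, -5), so v_3 = -5.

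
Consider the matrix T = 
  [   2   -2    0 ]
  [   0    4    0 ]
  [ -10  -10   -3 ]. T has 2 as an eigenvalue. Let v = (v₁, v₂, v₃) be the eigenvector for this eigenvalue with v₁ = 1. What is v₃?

-2

T − 2I = [[0, -2, 0], [0, 2, 0], [-10, -10, -5]].
Solving (T − 2I)v = 0 gives the eigenspace spanned by (1, 0, -2).
With v₁ = 1, v = (1, 0, -2), so v₃ = -2.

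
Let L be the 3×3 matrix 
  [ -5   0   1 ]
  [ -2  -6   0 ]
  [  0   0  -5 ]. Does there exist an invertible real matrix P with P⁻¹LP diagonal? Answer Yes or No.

No

Characteristic polynomial: p(r) = r^3 + 16r^2 + 85r + 150 = (r + 5)^2(r + 6).
r = -5 has algebraic multiplicity 2; rank(L + 5I) = 2, so geometric multiplicity = 1.
Geometric multiplicity < algebraic multiplicity, so L is not diagonalizable.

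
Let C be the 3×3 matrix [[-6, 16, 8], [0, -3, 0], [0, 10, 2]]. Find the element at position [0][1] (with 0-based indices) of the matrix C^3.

448

Characteristic polynomial: λ^3 + 7λ^2 - 36 = (λ - 2)(λ + 3)(λ + 6), so the eigenvalues are -6, -3, 2.
λ=2: eigenvector (1, 0, 1).
λ=-3: eigenvector (0, 1, -2).
λ=-6: eigenvector (-1, 0, 0).
P = [[1, 0, -1], [0, 1, 0], [1, -2, 0]], D = diag(2, -3, -6), P⁻¹ = [[0, 2, 1], [0, 1, 0], [-1, 2, 1]].
C³ = P·diag(8, -27, -216)·P⁻¹ = [[-216, 448, 224], [0, -27, 0], [0, 70, 8]].
The requested entry is 448.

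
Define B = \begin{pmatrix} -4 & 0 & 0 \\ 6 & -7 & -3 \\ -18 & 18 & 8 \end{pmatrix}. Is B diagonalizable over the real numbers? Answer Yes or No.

Characteristic polynomial: p(λ) = λ^3 + 3λ^2 - 6λ - 8 = (λ - 2)(λ + 1)(λ + 4).
All 3 eigenvalues are distinct, so B is diagonalizable.

Yes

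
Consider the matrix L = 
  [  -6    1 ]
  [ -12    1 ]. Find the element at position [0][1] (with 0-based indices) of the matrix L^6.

Characteristic polynomial: s^2 + 5s + 6 = (s + 2)(s + 3), so the eigenvalues are -3, -2.
s=-2: eigenvector (1, 4).
s=-3: eigenvector (1, 3).
P = [[1, 1], [4, 3]], D = diag(-2, -3), P⁻¹ = [[-3, 1], [4, -1]].
L⁶ = P·diag(64, 729)·P⁻¹ = [[2724, -665], [7980, -1931]].
The requested entry is -665.

-665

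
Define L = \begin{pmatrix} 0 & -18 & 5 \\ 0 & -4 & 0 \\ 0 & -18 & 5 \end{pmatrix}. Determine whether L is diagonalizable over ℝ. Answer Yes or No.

Characteristic polynomial: p(s) = s^3 - s^2 - 20s = s(s - 5)(s + 4).
All 3 eigenvalues are distinct, so L is diagonalizable.

Yes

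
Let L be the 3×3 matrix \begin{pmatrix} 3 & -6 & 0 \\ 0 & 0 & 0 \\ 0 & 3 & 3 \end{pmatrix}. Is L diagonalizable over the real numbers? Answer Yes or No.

Yes

Characteristic polynomial: p(μ) = μ^3 - 6μ^2 + 9μ = μ(μ - 3)^2.
μ = 3 has algebraic multiplicity 2; rank(L − 3I) = 1, so geometric multiplicity = 2.
Every eigenvalue has geometric = algebraic multiplicity, so L is diagonalizable.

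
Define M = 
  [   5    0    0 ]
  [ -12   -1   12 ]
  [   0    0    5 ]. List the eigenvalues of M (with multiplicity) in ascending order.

-1, 5, 5

Characteristic polynomial: p(s) = s^3 - 9s^2 + 15s + 25 = (s - 5)^2(s + 1).
Roots (with multiplicity): -1, 5, 5.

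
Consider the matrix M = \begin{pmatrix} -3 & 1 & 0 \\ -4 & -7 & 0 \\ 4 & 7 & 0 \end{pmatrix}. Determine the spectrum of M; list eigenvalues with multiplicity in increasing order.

-5, -5, 0

Characteristic polynomial: p(μ) = μ^3 + 10μ^2 + 25μ = μ(μ + 5)^2.
Roots (with multiplicity): -5, -5, 0.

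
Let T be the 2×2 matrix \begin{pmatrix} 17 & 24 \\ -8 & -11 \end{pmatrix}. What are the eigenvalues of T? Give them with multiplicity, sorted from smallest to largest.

Characteristic polynomial: p(μ) = μ^2 - 6μ + 5 = (μ - 5)(μ - 1).
Roots (with multiplicity): 1, 5.

1, 5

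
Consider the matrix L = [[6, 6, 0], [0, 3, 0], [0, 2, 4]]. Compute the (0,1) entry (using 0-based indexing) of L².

Characteristic polynomial: t^3 - 13t^2 + 54t - 72 = (t - 6)(t - 4)(t - 3), so the eigenvalues are 3, 4, 6.
t=6: eigenvector (1, 0, 0).
t=3: eigenvector (-2, 1, -2).
t=4: eigenvector (0, 0, 1).
P = [[1, -2, 0], [0, 1, 0], [0, -2, 1]], D = diag(6, 3, 4), P⁻¹ = [[1, 2, 0], [0, 1, 0], [0, 2, 1]].
L² = P·diag(36, 9, 16)·P⁻¹ = [[36, 54, 0], [0, 9, 0], [0, 14, 16]].
The requested entry is 54.

54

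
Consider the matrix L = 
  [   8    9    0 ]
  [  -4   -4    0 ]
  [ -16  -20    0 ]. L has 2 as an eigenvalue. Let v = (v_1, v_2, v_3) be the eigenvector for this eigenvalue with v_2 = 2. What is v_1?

-3

L − 2I = [[6, 9, 0], [-4, -6, 0], [-16, -20, -2]].
Solving (L − 2I)v = 0 gives the eigenspace spanned by (-3, 2, 4).
With v_2 = 2, v = (-3, 2, 4), so v_1 = -3.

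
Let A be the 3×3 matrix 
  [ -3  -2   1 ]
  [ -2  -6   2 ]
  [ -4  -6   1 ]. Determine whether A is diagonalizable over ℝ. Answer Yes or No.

Characteristic polynomial: p(s) = s^3 + 8s^2 + 21s + 18 = (s + 2)(s + 3)^2.
s = -3 has algebraic multiplicity 2; rank(A + 3I) = 2, so geometric multiplicity = 1.
Geometric multiplicity < algebraic multiplicity, so A is not diagonalizable.

No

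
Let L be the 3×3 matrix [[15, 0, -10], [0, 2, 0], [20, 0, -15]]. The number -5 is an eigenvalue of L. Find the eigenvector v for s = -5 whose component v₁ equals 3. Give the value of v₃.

6

L + 5I = [[20, 0, -10], [0, 7, 0], [20, 0, -10]].
Solving (L + 5I)v = 0 gives the eigenspace spanned by (3, 0, 6).
With v₁ = 3, v = (3, 0, 6), so v₃ = 6.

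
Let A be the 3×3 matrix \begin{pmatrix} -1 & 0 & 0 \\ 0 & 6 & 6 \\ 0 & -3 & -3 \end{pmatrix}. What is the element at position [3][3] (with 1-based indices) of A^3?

-27

Characteristic polynomial: λ^3 - 2λ^2 - 3λ = λ(λ - 3)(λ + 1), so the eigenvalues are -1, 0, 3.
λ=-1: eigenvector (1, 0, 0).
λ=3: eigenvector (0, 2, -1).
λ=0: eigenvector (0, -1, 1).
P = [[1, 0, 0], [0, 2, -1], [0, -1, 1]], D = diag(-1, 3, 0), P⁻¹ = [[1, 0, 0], [0, 1, 1], [0, 1, 2]].
A³ = P·diag(-1, 27, 0)·P⁻¹ = [[-1, 0, 0], [0, 54, 54], [0, -27, -27]].
The requested entry is -27.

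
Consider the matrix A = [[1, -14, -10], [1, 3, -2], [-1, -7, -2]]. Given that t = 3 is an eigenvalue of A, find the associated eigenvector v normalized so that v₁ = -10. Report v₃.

A − 3I = [[-2, -14, -10], [1, 0, -2], [-1, -7, -5]].
Solving (A − 3I)v = 0 gives the eigenspace spanned by (-10, 5, -5).
With v₁ = -10, v = (-10, 5, -5), so v₃ = -5.

-5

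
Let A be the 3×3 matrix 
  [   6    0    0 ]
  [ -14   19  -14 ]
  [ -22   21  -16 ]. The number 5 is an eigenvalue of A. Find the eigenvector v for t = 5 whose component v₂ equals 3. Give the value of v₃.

A − 5I = [[1, 0, 0], [-14, 14, -14], [-22, 21, -21]].
Solving (A − 5I)v = 0 gives the eigenspace spanned by (0, 3, 3).
With v₂ = 3, v = (0, 3, 3), so v₃ = 3.

3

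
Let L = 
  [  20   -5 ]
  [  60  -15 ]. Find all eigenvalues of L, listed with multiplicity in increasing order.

0, 5

Characteristic polynomial: p(μ) = μ^2 - 5μ = μ(μ - 5).
Roots (with multiplicity): 0, 5.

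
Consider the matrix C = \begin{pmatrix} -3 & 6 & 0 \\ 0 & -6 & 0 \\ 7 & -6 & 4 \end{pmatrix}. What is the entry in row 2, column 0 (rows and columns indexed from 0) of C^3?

Characteristic polynomial: μ^3 + 5μ^2 - 18μ - 72 = (μ - 4)(μ + 3)(μ + 6), so the eigenvalues are -6, -3, 4.
μ=-3: eigenvector (1, 0, -1).
μ=-6: eigenvector (-2, 1, 2).
μ=4: eigenvector (0, 0, 1).
P = [[1, -2, 0], [0, 1, 0], [-1, 2, 1]], D = diag(-3, -6, 4), P⁻¹ = [[1, 2, 0], [0, 1, 0], [1, 0, 1]].
C³ = P·diag(-27, -216, 64)·P⁻¹ = [[-27, 378, 0], [0, -216, 0], [91, -378, 64]].
The requested entry is 91.

91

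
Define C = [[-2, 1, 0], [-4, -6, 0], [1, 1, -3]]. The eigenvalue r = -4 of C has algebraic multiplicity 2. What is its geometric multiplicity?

C + 4I = [[2, 1, 0], [-4, -2, 0], [1, 1, 1]].
This matrix has rank 2, so its null space has dimension 3 − 2 = 1.

1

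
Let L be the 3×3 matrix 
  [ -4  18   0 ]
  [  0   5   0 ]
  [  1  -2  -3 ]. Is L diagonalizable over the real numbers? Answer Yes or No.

Characteristic polynomial: p(t) = t^3 + 2t^2 - 23t - 60 = (t - 5)(t + 3)(t + 4).
All 3 eigenvalues are distinct, so L is diagonalizable.

Yes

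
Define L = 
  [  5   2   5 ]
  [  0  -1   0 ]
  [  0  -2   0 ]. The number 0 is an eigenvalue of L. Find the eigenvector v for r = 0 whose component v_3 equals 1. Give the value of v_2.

L = [[5, 2, 5], [0, -1, 0], [0, -2, 0]].
Solving (L)v = 0 gives the eigenspace spanned by (-1, 0, 1).
With v_3 = 1, v = (-1, 0, 1), so v_2 = 0.

0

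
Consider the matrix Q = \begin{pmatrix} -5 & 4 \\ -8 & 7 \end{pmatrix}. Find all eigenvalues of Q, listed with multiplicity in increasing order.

Characteristic polynomial: p(s) = s^2 - 2s - 3 = (s - 3)(s + 1).
Roots (with multiplicity): -1, 3.

-1, 3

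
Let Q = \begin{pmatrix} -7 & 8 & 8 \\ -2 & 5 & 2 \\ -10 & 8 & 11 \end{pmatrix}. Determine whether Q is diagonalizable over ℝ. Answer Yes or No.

Yes

Characteristic polynomial: p(λ) = λ^3 - 9λ^2 + 23λ - 15 = (λ - 5)(λ - 3)(λ - 1).
All 3 eigenvalues are distinct, so Q is diagonalizable.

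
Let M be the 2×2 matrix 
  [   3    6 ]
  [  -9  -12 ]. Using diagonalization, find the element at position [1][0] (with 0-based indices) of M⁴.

3645

Characteristic polynomial: μ^2 + 9μ + 18 = (μ + 3)(μ + 6), so the eigenvalues are -6, -3.
μ=-3: eigenvector (-1, 1).
μ=-6: eigenvector (-2, 3).
P = [[-1, -2], [1, 3]], D = diag(-3, -6), P⁻¹ = [[-3, -2], [1, 1]].
M⁴ = P·diag(81, 1296)·P⁻¹ = [[-2349, -2430], [3645, 3726]].
The requested entry is 3645.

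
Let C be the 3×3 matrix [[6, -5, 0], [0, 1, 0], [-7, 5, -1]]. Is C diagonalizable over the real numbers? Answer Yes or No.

Yes

Characteristic polynomial: p(μ) = μ^3 - 6μ^2 - μ + 6 = (μ - 6)(μ - 1)(μ + 1).
All 3 eigenvalues are distinct, so C is diagonalizable.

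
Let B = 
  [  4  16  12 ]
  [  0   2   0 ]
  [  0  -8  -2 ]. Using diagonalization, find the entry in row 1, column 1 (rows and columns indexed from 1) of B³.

64

Characteristic polynomial: s^3 - 4s^2 - 4s + 16 = (s - 4)(s - 2)(s + 2), so the eigenvalues are -2, 2, 4.
s=4: eigenvector (1, 0, 0).
s=-2: eigenvector (-2, 0, 1).
s=2: eigenvector (4, 1, -2).
P = [[1, -2, 4], [0, 0, 1], [0, 1, -2]], D = diag(4, -2, 2), P⁻¹ = [[1, 0, 2], [0, 2, 1], [0, 1, 0]].
B³ = P·diag(64, -8, 8)·P⁻¹ = [[64, 64, 144], [0, 8, 0], [0, -32, -8]].
The requested entry is 64.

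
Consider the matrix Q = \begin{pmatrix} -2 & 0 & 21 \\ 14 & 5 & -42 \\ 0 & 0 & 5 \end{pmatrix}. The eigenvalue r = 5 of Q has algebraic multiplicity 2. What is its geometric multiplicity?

2

Q − 5I = [[-7, 0, 21], [14, 0, -42], [0, 0, 0]].
This matrix has rank 1, so its null space has dimension 3 − 1 = 2.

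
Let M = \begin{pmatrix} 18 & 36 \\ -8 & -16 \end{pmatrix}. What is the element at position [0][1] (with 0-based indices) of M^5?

576

Characteristic polynomial: s^2 - 2s = s(s - 2), so the eigenvalues are 0, 2.
s=0: eigenvector (-2, 1).
s=2: eigenvector (9, -4).
P = [[-2, 9], [1, -4]], D = diag(0, 2), P⁻¹ = [[4, 9], [1, 2]].
M⁵ = P·diag(0, 32)·P⁻¹ = [[288, 576], [-128, -256]].
The requested entry is 576.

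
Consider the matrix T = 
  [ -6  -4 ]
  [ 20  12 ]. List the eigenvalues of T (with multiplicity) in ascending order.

Characteristic polynomial: p(s) = s^2 - 6s + 8 = (s - 4)(s - 2).
Roots (with multiplicity): 2, 4.

2, 4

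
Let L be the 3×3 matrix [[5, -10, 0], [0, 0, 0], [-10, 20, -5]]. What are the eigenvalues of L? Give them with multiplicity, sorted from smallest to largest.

-5, 0, 5

Characteristic polynomial: p(s) = s^3 - 25s = s(s - 5)(s + 5).
Roots (with multiplicity): -5, 0, 5.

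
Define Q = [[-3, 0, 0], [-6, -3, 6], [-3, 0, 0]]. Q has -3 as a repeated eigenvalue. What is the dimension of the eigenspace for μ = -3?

2

Q + 3I = [[0, 0, 0], [-6, 0, 6], [-3, 0, 3]].
This matrix has rank 1, so its null space has dimension 3 − 1 = 2.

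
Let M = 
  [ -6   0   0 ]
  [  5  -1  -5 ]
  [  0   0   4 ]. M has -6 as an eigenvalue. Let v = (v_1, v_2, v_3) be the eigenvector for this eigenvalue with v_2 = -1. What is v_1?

M + 6I = [[0, 0, 0], [5, 5, -5], [0, 0, 10]].
Solving (M + 6I)v = 0 gives the eigenspace spanned by (1, -1, 0).
With v_2 = -1, v = (1, -1, 0), so v_1 = 1.

1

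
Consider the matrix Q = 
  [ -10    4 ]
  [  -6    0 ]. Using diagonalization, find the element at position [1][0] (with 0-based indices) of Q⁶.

127680

Characteristic polynomial: λ^2 + 10λ + 24 = (λ + 4)(λ + 6), so the eigenvalues are -6, -4.
λ=-4: eigenvector (-2, -3).
λ=-6: eigenvector (1, 1).
P = [[-2, 1], [-3, 1]], D = diag(-4, -6), P⁻¹ = [[1, -1], [3, -2]].
Q⁶ = P·diag(4096, 46656)·P⁻¹ = [[131776, -85120], [127680, -81024]].
The requested entry is 127680.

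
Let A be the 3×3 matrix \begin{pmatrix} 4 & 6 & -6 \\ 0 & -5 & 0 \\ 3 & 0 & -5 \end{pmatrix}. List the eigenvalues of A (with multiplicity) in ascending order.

Characteristic polynomial: p(t) = t^3 + 6t^2 + 3t - 10 = (t - 1)(t + 2)(t + 5).
Roots (with multiplicity): -5, -2, 1.

-5, -2, 1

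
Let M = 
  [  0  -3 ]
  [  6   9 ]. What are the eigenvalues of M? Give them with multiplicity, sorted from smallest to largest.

Characteristic polynomial: p(μ) = μ^2 - 9μ + 18 = (μ - 6)(μ - 3).
Roots (with multiplicity): 3, 6.

3, 6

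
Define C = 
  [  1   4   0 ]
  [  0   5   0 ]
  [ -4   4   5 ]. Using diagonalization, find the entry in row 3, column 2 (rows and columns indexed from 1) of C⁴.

Characteristic polynomial: t^3 - 11t^2 + 35t - 25 = (t - 5)^2(t - 1), so the eigenvalues are 1, 5, 5.
t=1: eigenvector (1, 0, 1).
t=5: eigenvector (1, 1, 1).
t=5: eigenvector (0, 0, -1).
P = [[1, 1, 0], [0, 1, 0], [1, 1, -1]], D = diag(1, 5, 5), P⁻¹ = [[1, -1, 0], [0, 1, 0], [1, 0, -1]].
C⁴ = P·diag(1, 625, 625)·P⁻¹ = [[1, 624, 0], [0, 625, 0], [-624, 624, 625]].
The requested entry is 624.

624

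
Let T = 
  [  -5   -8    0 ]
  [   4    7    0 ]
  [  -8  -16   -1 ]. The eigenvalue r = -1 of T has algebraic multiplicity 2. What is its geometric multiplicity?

2

T + 1I = [[-4, -8, 0], [4, 8, 0], [-8, -16, 0]].
This matrix has rank 1, so its null space has dimension 3 − 1 = 2.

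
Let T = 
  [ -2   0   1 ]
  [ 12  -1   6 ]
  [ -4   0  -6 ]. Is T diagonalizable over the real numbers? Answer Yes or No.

No

Characteristic polynomial: p(λ) = λ^3 + 9λ^2 + 24λ + 16 = (λ + 1)(λ + 4)^2.
λ = -4 has algebraic multiplicity 2; rank(T + 4I) = 2, so geometric multiplicity = 1.
Geometric multiplicity < algebraic multiplicity, so T is not diagonalizable.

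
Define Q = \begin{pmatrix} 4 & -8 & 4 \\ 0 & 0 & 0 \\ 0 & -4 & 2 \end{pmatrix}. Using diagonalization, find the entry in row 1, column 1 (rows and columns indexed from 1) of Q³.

Characteristic polynomial: s^3 - 6s^2 + 8s = s(s - 4)(s - 2), so the eigenvalues are 0, 2, 4.
s=0: eigenvector (0, 1, 2).
s=4: eigenvector (1, 0, 0).
s=2: eigenvector (-2, 0, 1).
P = [[0, 1, -2], [1, 0, 0], [2, 0, 1]], D = diag(0, 4, 2), P⁻¹ = [[0, 1, 0], [1, -4, 2], [0, -2, 1]].
Q³ = P·diag(0, 64, 8)·P⁻¹ = [[64, -224, 112], [0, 0, 0], [0, -16, 8]].
The requested entry is 64.

64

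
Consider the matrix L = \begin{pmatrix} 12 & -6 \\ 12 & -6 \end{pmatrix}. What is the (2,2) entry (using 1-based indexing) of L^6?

-46656

Characteristic polynomial: s^2 - 6s = s(s - 6), so the eigenvalues are 0, 6.
s=0: eigenvector (1, 2).
s=6: eigenvector (1, 1).
P = [[1, 1], [2, 1]], D = diag(0, 6), P⁻¹ = [[-1, 1], [2, -1]].
L⁶ = P·diag(0, 46656)·P⁻¹ = [[93312, -46656], [93312, -46656]].
The requested entry is -46656.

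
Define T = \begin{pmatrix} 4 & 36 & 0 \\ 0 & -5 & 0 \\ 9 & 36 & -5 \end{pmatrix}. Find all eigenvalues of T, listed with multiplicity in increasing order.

-5, -5, 4

Characteristic polynomial: p(r) = r^3 + 6r^2 - 15r - 100 = (r - 4)(r + 5)^2.
Roots (with multiplicity): -5, -5, 4.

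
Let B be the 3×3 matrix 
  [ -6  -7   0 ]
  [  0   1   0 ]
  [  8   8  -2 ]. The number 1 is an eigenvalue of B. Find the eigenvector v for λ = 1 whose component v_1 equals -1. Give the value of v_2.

B − 1I = [[-7, -7, 0], [0, 0, 0], [8, 8, -3]].
Solving (B − 1I)v = 0 gives the eigenspace spanned by (-1, 1, 0).
With v_1 = -1, v = (-1, 1, 0), so v_2 = 1.

1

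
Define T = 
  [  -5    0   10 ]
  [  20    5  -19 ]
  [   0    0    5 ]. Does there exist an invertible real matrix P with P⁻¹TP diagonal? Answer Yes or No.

Characteristic polynomial: p(μ) = μ^3 - 5μ^2 - 25μ + 125 = (μ - 5)^2(μ + 5).
μ = 5 has algebraic multiplicity 2; rank(T − 5I) = 2, so geometric multiplicity = 1.
Geometric multiplicity < algebraic multiplicity, so T is not diagonalizable.

No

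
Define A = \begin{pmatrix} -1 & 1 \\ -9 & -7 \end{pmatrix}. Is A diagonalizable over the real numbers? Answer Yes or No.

No

Characteristic polynomial: p(r) = r^2 + 8r + 16 = (r + 4)^2.
r = -4 has algebraic multiplicity 2; rank(A + 4I) = 1, so geometric multiplicity = 1.
Geometric multiplicity < algebraic multiplicity, so A is not diagonalizable.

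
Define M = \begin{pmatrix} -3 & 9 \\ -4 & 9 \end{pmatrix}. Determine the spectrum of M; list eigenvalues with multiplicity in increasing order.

3, 3

Characteristic polynomial: p(s) = s^2 - 6s + 9 = (s - 3)^2.
Roots (with multiplicity): 3, 3.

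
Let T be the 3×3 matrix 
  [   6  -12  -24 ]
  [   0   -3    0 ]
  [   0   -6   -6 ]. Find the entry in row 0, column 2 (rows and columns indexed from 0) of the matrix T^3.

-864

Characteristic polynomial: s^3 + 3s^2 - 36s - 108 = (s - 6)(s + 3)(s + 6), so the eigenvalues are -6, -3, 6.
s=6: eigenvector (1, 0, 0).
s=-3: eigenvector (-4, 1, -2).
s=-6: eigenvector (2, 0, 1).
P = [[1, -4, 2], [0, 1, 0], [0, -2, 1]], D = diag(6, -3, -6), P⁻¹ = [[1, 0, -2], [0, 1, 0], [0, 2, 1]].
T³ = P·diag(216, -27, -216)·P⁻¹ = [[216, -756, -864], [0, -27, 0], [0, -378, -216]].
The requested entry is -864.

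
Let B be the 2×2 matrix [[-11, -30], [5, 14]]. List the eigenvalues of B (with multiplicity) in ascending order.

Characteristic polynomial: p(s) = s^2 - 3s - 4 = (s - 4)(s + 1).
Roots (with multiplicity): -1, 4.

-1, 4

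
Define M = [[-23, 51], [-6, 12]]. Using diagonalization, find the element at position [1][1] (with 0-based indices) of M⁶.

-511902

Characteristic polynomial: s^2 + 11s + 30 = (s + 5)(s + 6), so the eigenvalues are -6, -5.
s=-5: eigenvector (-17, -6).
s=-6: eigenvector (3, 1).
P = [[-17, 3], [-6, 1]], D = diag(-5, -6), P⁻¹ = [[1, -3], [6, -17]].
M⁶ = P·diag(15625, 46656)·P⁻¹ = [[574183, -1582581], [186186, -511902]].
The requested entry is -511902.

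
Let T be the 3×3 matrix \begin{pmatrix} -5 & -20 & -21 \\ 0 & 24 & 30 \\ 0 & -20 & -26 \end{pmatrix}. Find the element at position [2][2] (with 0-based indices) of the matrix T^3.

-776

Characteristic polynomial: μ^3 + 7μ^2 - 14μ - 120 = (μ - 4)(μ + 5)(μ + 6), so the eigenvalues are -6, -5, 4.
μ=-5: eigenvector (1, 0, 0).
μ=4: eigenvector (-2, 3, -2).
μ=-6: eigenvector (1, -1, 1).
P = [[1, -2, 1], [0, 3, -1], [0, -2, 1]], D = diag(-5, 4, -6), P⁻¹ = [[1, 0, -1], [0, 1, 1], [0, 2, 3]].
T³ = P·diag(-125, 64, -216)·P⁻¹ = [[-125, -560, -651], [0, 624, 840], [0, -560, -776]].
The requested entry is -776.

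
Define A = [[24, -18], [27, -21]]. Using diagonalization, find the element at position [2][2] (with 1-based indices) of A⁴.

Characteristic polynomial: s^2 - 3s - 18 = (s - 6)(s + 3), so the eigenvalues are -3, 6.
s=6: eigenvector (1, 1).
s=-3: eigenvector (-2, -3).
P = [[1, -2], [1, -3]], D = diag(6, -3), P⁻¹ = [[3, -2], [1, -1]].
A⁴ = P·diag(1296, 81)·P⁻¹ = [[3726, -2430], [3645, -2349]].
The requested entry is -2349.

-2349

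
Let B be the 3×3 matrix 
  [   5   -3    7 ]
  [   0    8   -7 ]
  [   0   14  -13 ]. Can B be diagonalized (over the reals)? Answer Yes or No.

Characteristic polynomial: p(λ) = λ^3 - 31λ + 30 = (λ - 5)(λ - 1)(λ + 6).
All 3 eigenvalues are distinct, so B is diagonalizable.

Yes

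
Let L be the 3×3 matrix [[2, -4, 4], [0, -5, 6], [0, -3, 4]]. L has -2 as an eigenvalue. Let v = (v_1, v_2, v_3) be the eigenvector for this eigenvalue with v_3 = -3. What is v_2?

-6

L + 2I = [[4, -4, 4], [0, -3, 6], [0, -3, 6]].
Solving (L + 2I)v = 0 gives the eigenspace spanned by (-3, -6, -3).
With v_3 = -3, v = (-3, -6, -3), so v_2 = -6.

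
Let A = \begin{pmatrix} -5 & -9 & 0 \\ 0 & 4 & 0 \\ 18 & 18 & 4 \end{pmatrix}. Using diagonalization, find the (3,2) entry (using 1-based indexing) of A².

-18

Characteristic polynomial: r^3 - 3r^2 - 24r + 80 = (r - 4)^2(r + 5), so the eigenvalues are -5, 4, 4.
r=4: eigenvector (0, 0, 1).
r=4: eigenvector (-1, 1, 2).
r=-5: eigenvector (1, 0, -2).
P = [[0, -1, 1], [0, 1, 0], [1, 2, -2]], D = diag(4, 4, -5), P⁻¹ = [[2, 0, 1], [0, 1, 0], [1, 1, 0]].
A² = P·diag(16, 16, 25)·P⁻¹ = [[25, 9, 0], [0, 16, 0], [-18, -18, 16]].
The requested entry is -18.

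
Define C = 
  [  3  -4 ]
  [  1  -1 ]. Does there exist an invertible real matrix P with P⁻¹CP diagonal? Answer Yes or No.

Characteristic polynomial: p(s) = s^2 - 2s + 1 = (s - 1)^2.
s = 1 has algebraic multiplicity 2; rank(C − 1I) = 1, so geometric multiplicity = 1.
Geometric multiplicity < algebraic multiplicity, so C is not diagonalizable.

No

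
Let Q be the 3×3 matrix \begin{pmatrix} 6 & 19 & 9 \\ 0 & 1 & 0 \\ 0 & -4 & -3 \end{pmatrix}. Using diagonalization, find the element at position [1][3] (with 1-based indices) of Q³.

243

Characteristic polynomial: μ^3 - 4μ^2 - 15μ + 18 = (μ - 6)(μ - 1)(μ + 3), so the eigenvalues are -3, 1, 6.
μ=1: eigenvector (-2, 1, -1).
μ=6: eigenvector (1, 0, 0).
μ=-3: eigenvector (-1, 0, 1).
P = [[-2, 1, -1], [1, 0, 0], [-1, 0, 1]], D = diag(1, 6, -3), P⁻¹ = [[0, 1, 0], [1, 3, 1], [0, 1, 1]].
Q³ = P·diag(1, 216, -27)·P⁻¹ = [[216, 673, 243], [0, 1, 0], [0, -28, -27]].
The requested entry is 243.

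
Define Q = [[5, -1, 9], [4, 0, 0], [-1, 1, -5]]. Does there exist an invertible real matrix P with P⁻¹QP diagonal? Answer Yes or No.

No

Characteristic polynomial: p(s) = s^3 - 12s - 16 = (s - 4)(s + 2)^2.
s = -2 has algebraic multiplicity 2; rank(Q + 2I) = 2, so geometric multiplicity = 1.
Geometric multiplicity < algebraic multiplicity, so Q is not diagonalizable.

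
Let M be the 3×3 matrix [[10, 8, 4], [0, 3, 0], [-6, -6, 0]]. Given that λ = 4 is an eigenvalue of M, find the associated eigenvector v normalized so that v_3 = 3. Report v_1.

M − 4I = [[6, 8, 4], [0, -1, 0], [-6, -6, -4]].
Solving (M − 4I)v = 0 gives the eigenspace spanned by (-2, 0, 3).
With v_3 = 3, v = (-2, 0, 3), so v_1 = -2.

-2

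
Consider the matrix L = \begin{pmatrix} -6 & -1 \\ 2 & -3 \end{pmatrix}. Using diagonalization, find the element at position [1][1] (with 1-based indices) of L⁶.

Characteristic polynomial: λ^2 + 9λ + 20 = (λ + 4)(λ + 5), so the eigenvalues are -5, -4.
λ=-5: eigenvector (1, -1).
λ=-4: eigenvector (1, -2).
P = [[1, 1], [-1, -2]], D = diag(-5, -4), P⁻¹ = [[2, 1], [-1, -1]].
L⁶ = P·diag(15625, 4096)·P⁻¹ = [[27154, 11529], [-23058, -7433]].
The requested entry is 27154.

27154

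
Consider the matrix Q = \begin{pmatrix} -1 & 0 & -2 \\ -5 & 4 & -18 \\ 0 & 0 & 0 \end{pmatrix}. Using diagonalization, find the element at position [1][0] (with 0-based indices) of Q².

Characteristic polynomial: μ^3 - 3μ^2 - 4μ = μ(μ - 4)(μ + 1), so the eigenvalues are -1, 0, 4.
μ=-1: eigenvector (1, 1, 0).
μ=0: eigenvector (-2, 2, 1).
μ=4: eigenvector (0, 1, 0).
P = [[1, -2, 0], [1, 2, 1], [0, 1, 0]], D = diag(-1, 0, 4), P⁻¹ = [[1, 0, 2], [0, 0, 1], [-1, 1, -4]].
Q² = P·diag(1, 0, 16)·P⁻¹ = [[1, 0, 2], [-15, 16, -62], [0, 0, 0]].
The requested entry is -15.

-15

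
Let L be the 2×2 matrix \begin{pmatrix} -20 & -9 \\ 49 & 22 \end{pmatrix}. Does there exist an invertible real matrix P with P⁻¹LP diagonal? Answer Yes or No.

No

Characteristic polynomial: p(μ) = μ^2 - 2μ + 1 = (μ - 1)^2.
μ = 1 has algebraic multiplicity 2; rank(L − 1I) = 1, so geometric multiplicity = 1.
Geometric multiplicity < algebraic multiplicity, so L is not diagonalizable.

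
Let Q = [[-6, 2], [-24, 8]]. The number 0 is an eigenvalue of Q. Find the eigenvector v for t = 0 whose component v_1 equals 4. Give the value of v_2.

Q = [[-6, 2], [-24, 8]].
Solving (Q)v = 0 gives the eigenspace spanned by (4, 12).
With v_1 = 4, v = (4, 12), so v_2 = 12.

12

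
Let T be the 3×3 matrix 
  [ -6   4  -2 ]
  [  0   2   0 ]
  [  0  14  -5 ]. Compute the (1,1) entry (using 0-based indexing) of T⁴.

16

Characteristic polynomial: s^3 + 9s^2 + 8s - 60 = (s - 2)(s + 5)(s + 6), so the eigenvalues are -6, -5, 2.
s=2: eigenvector (0, 1, 2).
s=-6: eigenvector (1, 0, 0).
s=-5: eigenvector (-2, 0, 1).
P = [[0, 1, -2], [1, 0, 0], [2, 0, 1]], D = diag(2, -6, -5), P⁻¹ = [[0, 1, 0], [1, -4, 2], [0, -2, 1]].
T⁴ = P·diag(16, 1296, 625)·P⁻¹ = [[1296, -2684, 1342], [0, 16, 0], [0, -1218, 625]].
The requested entry is 16.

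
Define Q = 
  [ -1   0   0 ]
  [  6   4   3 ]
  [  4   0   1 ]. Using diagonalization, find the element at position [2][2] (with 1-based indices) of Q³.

64

Characteristic polynomial: s^3 - 4s^2 - s + 4 = (s - 4)(s - 1)(s + 1), so the eigenvalues are -1, 1, 4.
s=-1: eigenvector (1, 0, -2).
s=4: eigenvector (0, 1, 0).
s=1: eigenvector (0, -1, 1).
P = [[1, 0, 0], [0, 1, -1], [-2, 0, 1]], D = diag(-1, 4, 1), P⁻¹ = [[1, 0, 0], [2, 1, 1], [2, 0, 1]].
Q³ = P·diag(-1, 64, 1)·P⁻¹ = [[-1, 0, 0], [126, 64, 63], [4, 0, 1]].
The requested entry is 64.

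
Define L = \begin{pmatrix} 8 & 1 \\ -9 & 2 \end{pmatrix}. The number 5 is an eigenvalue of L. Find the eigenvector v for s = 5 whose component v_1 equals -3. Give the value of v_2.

L − 5I = [[3, 1], [-9, -3]].
Solving (L − 5I)v = 0 gives the eigenspace spanned by (-3, 9).
With v_1 = -3, v = (-3, 9), so v_2 = 9.

9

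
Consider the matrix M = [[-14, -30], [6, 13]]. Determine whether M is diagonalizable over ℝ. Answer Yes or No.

Characteristic polynomial: p(s) = s^2 + s - 2 = (s - 1)(s + 2).
All 2 eigenvalues are distinct, so M is diagonalizable.

Yes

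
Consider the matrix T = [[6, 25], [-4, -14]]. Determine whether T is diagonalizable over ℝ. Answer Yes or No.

Characteristic polynomial: p(s) = s^2 + 8s + 16 = (s + 4)^2.
s = -4 has algebraic multiplicity 2; rank(T + 4I) = 1, so geometric multiplicity = 1.
Geometric multiplicity < algebraic multiplicity, so T is not diagonalizable.

No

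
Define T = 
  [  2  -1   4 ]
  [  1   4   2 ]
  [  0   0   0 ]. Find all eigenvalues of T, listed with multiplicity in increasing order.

0, 3, 3

Characteristic polynomial: p(r) = r^3 - 6r^2 + 9r = r(r - 3)^2.
Roots (with multiplicity): 0, 3, 3.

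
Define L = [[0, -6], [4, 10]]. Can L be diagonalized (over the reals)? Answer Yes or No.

Yes

Characteristic polynomial: p(r) = r^2 - 10r + 24 = (r - 6)(r - 4).
All 2 eigenvalues are distinct, so L is diagonalizable.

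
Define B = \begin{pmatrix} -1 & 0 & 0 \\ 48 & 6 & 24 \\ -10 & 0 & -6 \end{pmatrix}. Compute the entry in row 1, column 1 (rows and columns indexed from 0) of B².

Characteristic polynomial: λ^3 + λ^2 - 36λ - 36 = (λ - 6)(λ + 1)(λ + 6), so the eigenvalues are -6, -1, 6.
λ=-1: eigenvector (1, 0, -2).
λ=-6: eigenvector (0, -2, 1).
λ=6: eigenvector (0, 1, 0).
P = [[1, 0, 0], [0, -2, 1], [-2, 1, 0]], D = diag(-1, -6, 6), P⁻¹ = [[1, 0, 0], [2, 0, 1], [4, 1, 2]].
B² = P·diag(1, 36, 36)·P⁻¹ = [[1, 0, 0], [0, 36, 0], [70, 0, 36]].
The requested entry is 36.

36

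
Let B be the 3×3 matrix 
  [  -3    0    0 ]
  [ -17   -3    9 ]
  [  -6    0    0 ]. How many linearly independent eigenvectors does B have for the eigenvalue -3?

B + 3I = [[0, 0, 0], [-17, 0, 9], [-6, 0, 3]].
This matrix has rank 2, so its null space has dimension 3 − 2 = 1.

1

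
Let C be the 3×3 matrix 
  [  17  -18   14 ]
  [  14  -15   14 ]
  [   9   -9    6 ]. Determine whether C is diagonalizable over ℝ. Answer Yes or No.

Characteristic polynomial: p(t) = t^3 - 8t^2 + 9t + 18 = (t - 6)(t - 3)(t + 1).
All 3 eigenvalues are distinct, so C is diagonalizable.

Yes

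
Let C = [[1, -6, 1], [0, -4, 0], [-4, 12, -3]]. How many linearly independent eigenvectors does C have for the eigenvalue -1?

1

C + 1I = [[2, -6, 1], [0, -3, 0], [-4, 12, -2]].
This matrix has rank 2, so its null space has dimension 3 − 2 = 1.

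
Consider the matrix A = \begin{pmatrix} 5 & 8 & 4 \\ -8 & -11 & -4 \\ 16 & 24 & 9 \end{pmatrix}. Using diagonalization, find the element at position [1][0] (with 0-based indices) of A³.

Characteristic polynomial: t^3 - 3t^2 - 13t + 15 = (t - 5)(t - 1)(t + 3), so the eigenvalues are -3, 1, 5.
t=-3: eigenvector (0, 1, -2).
t=5: eigenvector (-1, 1, -2).
t=1: eigenvector (-1, 1, -1).
P = [[0, -1, -1], [1, 1, 1], [-2, -2, -1]], D = diag(-3, 5, 1), P⁻¹ = [[1, 1, 0], [-1, -2, -1], [0, 2, 1]].
A³ = P·diag(-27, 125, 1)·P⁻¹ = [[125, 248, 124], [-152, -275, -124], [304, 552, 249]].
The requested entry is -152.

-152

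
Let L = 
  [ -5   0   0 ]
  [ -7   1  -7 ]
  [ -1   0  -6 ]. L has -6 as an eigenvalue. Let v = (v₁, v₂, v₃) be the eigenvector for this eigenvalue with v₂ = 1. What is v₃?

L + 6I = [[1, 0, 0], [-7, 7, -7], [-1, 0, 0]].
Solving (L + 6I)v = 0 gives the eigenspace spanned by (0, 1, 1).
With v₂ = 1, v = (0, 1, 1), so v₃ = 1.

1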